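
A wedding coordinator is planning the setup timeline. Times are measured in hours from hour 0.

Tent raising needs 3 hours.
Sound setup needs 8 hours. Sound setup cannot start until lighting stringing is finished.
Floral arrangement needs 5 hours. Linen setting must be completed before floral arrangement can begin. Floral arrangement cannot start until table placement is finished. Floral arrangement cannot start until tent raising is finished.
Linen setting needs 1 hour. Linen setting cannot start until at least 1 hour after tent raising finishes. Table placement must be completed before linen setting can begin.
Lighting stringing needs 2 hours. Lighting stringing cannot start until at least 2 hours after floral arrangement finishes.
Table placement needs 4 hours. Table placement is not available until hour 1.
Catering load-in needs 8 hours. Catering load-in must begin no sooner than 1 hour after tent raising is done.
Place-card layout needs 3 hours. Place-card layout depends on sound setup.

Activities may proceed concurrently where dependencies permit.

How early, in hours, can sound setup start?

Table placement waits on its own release at hour 1, so it starts at hour 1 and finishes at 1 + 4 = hour 5.
Tent raising can start immediately at hour 0; it finishes at hour 3.
Linen setting needs all of tent raising (finishes hour 3, plus 1-hour gap → hour 4); table placement (finishes hour 5). That puts its earliest start at hour 5; it finishes at 5 + 1 = hour 6.
For floral arrangement: linen setting (finishes hour 6); table placement (finishes hour 5); tent raising (finishes hour 3). Taking the maximum gives a start of hour 6, and it finishes at 6 + 5 = hour 11.
After floral arrangement (finishes hour 11, plus 2-hour gap → hour 13), lighting stringing can start at hour 13 and finishes at hour 15.
Sound setup waits on lighting stringing (finishes hour 15), so the earliest it can start is hour 15.

15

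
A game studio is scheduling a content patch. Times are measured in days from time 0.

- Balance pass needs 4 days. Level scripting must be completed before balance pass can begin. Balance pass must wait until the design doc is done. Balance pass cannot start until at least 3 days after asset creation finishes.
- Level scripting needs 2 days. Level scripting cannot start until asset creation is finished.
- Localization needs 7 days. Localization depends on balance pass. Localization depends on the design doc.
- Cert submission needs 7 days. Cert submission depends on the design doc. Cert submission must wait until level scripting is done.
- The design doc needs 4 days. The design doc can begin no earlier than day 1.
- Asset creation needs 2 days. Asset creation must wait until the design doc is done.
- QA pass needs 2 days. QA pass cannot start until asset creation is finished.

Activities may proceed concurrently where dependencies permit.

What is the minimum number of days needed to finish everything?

21

The design doc cannot begin until its own release at day 1. It runs from day 1 to 1 + 4 = day 5.
Asset creation cannot begin until the design doc (finishes day 5). It runs from day 5 to 5 + 2 = day 7.
QA pass waits on asset creation (finishes day 7), so it starts at day 7 and finishes at 7 + 2 = day 9.
After asset creation (finishes day 7), level scripting can start at day 7 and finishes at day 9.
Cert submission cannot start until the design doc (finishes day 5); level scripting (finishes day 9). The controlling bound is day 9, so cert submission finishes at 9 + 7 = day 16.
For balance pass: level scripting (finishes day 9); the design doc (finishes day 5); asset creation (finishes day 7, plus 3-day gap → day 10). Taking the maximum gives a start of day 10, and it finishes at 10 + 4 = day 14.
Localization has to wait for balance pass (finishes day 14); the design doc (finishes day 5). The latest of these is day 14, so localization runs day 14 to 14 + 7 = day 21.
All tasks are finished once the last one completes. Finish times: The design doc at 5, Asset creation at 7, Level scripting at 9, Balance pass at 14, Localization at 21, QA pass at 9, Cert submission at 16. The latest is day 21.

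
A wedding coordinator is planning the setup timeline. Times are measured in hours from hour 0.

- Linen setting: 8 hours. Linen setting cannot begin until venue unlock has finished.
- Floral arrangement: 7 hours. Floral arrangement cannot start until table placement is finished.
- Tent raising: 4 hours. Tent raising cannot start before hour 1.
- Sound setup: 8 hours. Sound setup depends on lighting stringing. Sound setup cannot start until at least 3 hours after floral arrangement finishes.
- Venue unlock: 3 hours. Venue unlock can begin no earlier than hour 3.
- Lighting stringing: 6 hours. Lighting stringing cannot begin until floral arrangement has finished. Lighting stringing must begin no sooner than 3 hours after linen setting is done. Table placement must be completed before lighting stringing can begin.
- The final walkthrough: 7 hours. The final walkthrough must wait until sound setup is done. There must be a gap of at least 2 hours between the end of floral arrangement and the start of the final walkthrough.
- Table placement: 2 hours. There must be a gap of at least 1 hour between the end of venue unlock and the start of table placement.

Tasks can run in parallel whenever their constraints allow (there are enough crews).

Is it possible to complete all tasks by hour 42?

Yes

Tent raising waits on its own release at hour 1, so it starts at hour 1 and finishes at 1 + 4 = hour 5.
After its own release at hour 3, venue unlock can start at hour 3 and finishes at hour 6.
After venue unlock (finishes hour 6), linen setting can start at hour 6 and finishes at hour 14.
Table placement waits on venue unlock (finishes hour 6, plus 1-hour gap → hour 7), so it starts at hour 7 and finishes at 7 + 2 = hour 9.
Floral arrangement cannot begin until table placement (finishes hour 9). It runs from hour 9 to 9 + 7 = hour 16.
Lighting stringing cannot start until floral arrangement (finishes hour 16); linen setting (finishes hour 14, plus 3-hour gap → hour 17); table placement (finishes hour 9). The controlling bound is hour 17, so lighting stringing finishes at 17 + 6 = hour 23.
For sound setup: lighting stringing (finishes hour 23); floral arrangement (finishes hour 16, plus 3-hour gap → hour 19). Taking the maximum gives a start of hour 23, and it finishes at 23 + 8 = hour 31.
The final walkthrough cannot start until sound setup (finishes hour 31); floral arrangement (finishes hour 16, plus 2-hour gap → hour 18). The controlling bound is hour 31, so the final walkthrough finishes at 31 + 7 = hour 38.
Every task is finished by hour 38, which is no later than the deadline of 42, so the schedule is feasible.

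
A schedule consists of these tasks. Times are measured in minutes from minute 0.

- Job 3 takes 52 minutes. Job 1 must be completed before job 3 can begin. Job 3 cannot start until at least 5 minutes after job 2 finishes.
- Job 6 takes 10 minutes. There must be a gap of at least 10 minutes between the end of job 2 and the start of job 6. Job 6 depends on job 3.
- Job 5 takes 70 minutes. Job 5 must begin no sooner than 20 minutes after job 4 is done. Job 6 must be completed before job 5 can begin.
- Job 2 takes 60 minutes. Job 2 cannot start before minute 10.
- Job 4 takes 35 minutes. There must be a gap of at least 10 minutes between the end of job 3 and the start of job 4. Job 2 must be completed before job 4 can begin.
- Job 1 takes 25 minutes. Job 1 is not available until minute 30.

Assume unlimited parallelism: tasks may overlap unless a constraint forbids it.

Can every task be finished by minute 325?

Job 2 cannot begin until its own release at minute 10. It runs from minute 10 to 10 + 60 = minute 70.
Job 1 waits on its own release at minute 30, so it starts at minute 30 and finishes at 30 + 25 = minute 55.
For job 3: job 1 (finishes minute 55); job 2 (finishes minute 70, plus 5-minute gap → minute 75). Taking the maximum gives a start of minute 75, and it finishes at 75 + 52 = minute 127.
Job 6 needs all of job 2 (finishes minute 70, plus 10-minute gap → minute 80); job 3 (finishes minute 127). That puts its earliest start at minute 127; it finishes at 127 + 10 = minute 137.
Job 4 cannot start until job 3 (finishes minute 127, plus 10-minute gap → minute 137); job 2 (finishes minute 70). The controlling bound is minute 137, so job 4 finishes at 137 + 35 = minute 172.
For job 5: job 4 (finishes minute 172, plus 20-minute gap → minute 192); job 6 (finishes minute 137). Taking the maximum gives a start of minute 192, and it finishes at 192 + 70 = minute 262.
Every task is finished by minute 262, which is no later than the deadline of 325, so the schedule is feasible.

Yes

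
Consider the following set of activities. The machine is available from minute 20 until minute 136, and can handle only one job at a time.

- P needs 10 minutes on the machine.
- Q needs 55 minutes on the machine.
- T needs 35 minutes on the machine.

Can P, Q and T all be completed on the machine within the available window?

Yes

The machine window is 136 − 20 = 116 minutes.
Running back to back, the jobs need 10 + 55 + 35 = 100 minutes on the machine.
Since 100 ≤ 116, they fit within the window.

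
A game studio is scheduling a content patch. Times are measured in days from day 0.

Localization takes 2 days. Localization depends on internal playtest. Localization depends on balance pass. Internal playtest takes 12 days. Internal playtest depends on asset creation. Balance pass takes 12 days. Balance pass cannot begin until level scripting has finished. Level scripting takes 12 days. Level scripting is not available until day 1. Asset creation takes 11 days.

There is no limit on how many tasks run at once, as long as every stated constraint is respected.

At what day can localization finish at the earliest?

27

Level scripting cannot begin until its own release at day 1. It runs from day 1 to 1 + 12 = day 13.
Balance pass waits on level scripting (finishes day 13), so it starts at day 13 and finishes at 13 + 12 = day 25.
Nothing blocks asset creation, so it runs from day 0 to day 11.
Internal playtest cannot begin until asset creation (finishes day 11). It runs from day 11 to 11 + 12 = day 23.
For localization: internal playtest (finishes day 23); balance pass (finishes day 25). Taking the maximum gives a start of day 25, and it finishes at 25 + 2 = day 27.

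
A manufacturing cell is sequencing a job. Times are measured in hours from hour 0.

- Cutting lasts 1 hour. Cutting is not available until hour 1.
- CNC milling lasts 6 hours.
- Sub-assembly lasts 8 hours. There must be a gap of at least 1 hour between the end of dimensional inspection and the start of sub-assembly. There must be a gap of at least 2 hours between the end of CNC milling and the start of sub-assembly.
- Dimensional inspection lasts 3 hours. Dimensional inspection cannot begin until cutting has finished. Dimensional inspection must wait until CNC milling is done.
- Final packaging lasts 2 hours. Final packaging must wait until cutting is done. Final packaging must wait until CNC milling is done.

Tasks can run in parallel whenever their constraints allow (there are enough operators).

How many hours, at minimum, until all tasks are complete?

CNC milling has no prerequisites, so it starts at hour 0 and finishes at hour 6.
Cutting cannot begin until its own release at hour 1. It runs from hour 1 to 1 + 1 = hour 2.
Final packaging cannot start until cutting (finishes hour 2); CNC milling (finishes hour 6). The controlling bound is hour 6, so final packaging finishes at 6 + 2 = hour 8.
Dimensional inspection needs all of cutting (finishes hour 2); CNC milling (finishes hour 6). That puts its earliest start at hour 6; it finishes at 6 + 3 = hour 9.
For sub-assembly: dimensional inspection (finishes hour 9, plus 1-hour gap → hour 10); CNC milling (finishes hour 6, plus 2-hour gap → hour 8). Taking the maximum gives a start of hour 10, and it finishes at 10 + 8 = hour 18.
All tasks are finished once the last one completes. Finish times: Cutting at 2, CNC milling at 6, Dimensional inspection at 9, Sub-assembly at 18, Final packaging at 8. The latest is hour 18.

18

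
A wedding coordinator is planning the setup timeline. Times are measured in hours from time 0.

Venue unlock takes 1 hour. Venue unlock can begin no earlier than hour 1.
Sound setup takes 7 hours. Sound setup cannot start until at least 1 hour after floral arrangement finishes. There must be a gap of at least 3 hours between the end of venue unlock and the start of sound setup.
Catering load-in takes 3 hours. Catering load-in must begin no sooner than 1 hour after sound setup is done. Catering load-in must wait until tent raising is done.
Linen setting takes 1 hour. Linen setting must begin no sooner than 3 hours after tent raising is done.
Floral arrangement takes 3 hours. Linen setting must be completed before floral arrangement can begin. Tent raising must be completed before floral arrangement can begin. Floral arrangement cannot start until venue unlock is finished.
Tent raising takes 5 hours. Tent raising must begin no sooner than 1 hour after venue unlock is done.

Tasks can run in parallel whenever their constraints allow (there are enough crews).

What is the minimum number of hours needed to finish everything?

27

After its own release at hour 1, venue unlock can start at hour 1 and finishes at hour 2.
After venue unlock (finishes hour 2, plus 1-hour gap → hour 3), tent raising can start at hour 3 and finishes at hour 8.
Linen setting waits on tent raising (finishes hour 8, plus 3-hour gap → hour 11), so it starts at hour 11 and finishes at 11 + 1 = hour 12.
For floral arrangement: linen setting (finishes hour 12); tent raising (finishes hour 8); venue unlock (finishes hour 2). Taking the maximum gives a start of hour 12, and it finishes at 12 + 3 = hour 15.
Sound setup cannot start until floral arrangement (finishes hour 15, plus 1-hour gap → hour 16); venue unlock (finishes hour 2, plus 3-hour gap → hour 5). The controlling bound is hour 16, so sound setup finishes at 16 + 7 = hour 23.
Catering load-in needs all of sound setup (finishes hour 23, plus 1-hour gap → hour 24); tent raising (finishes hour 8). That puts its earliest start at hour 24; it finishes at 24 + 3 = hour 27.
All tasks are finished once the last one completes. Finish times: Venue unlock at 2, Tent raising at 8, Linen setting at 12, Floral arrangement at 15, Sound setup at 23, Catering load-in at 27. The latest is hour 27.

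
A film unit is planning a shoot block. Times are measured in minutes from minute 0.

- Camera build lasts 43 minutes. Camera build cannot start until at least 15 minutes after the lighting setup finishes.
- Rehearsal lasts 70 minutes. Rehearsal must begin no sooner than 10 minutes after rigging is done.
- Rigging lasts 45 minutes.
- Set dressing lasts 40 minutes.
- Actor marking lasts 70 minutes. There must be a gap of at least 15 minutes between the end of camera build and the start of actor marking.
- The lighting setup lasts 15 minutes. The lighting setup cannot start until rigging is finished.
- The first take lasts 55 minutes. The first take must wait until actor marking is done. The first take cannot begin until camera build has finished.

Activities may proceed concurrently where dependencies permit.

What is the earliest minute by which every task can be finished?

258

Nothing blocks set dressing, so it runs from minute 0 to minute 40.
Rigging has no prerequisites, so it starts at minute 0 and finishes at minute 45.
After rigging (finishes minute 45, plus 10-minute gap → minute 55), rehearsal can start at minute 55 and finishes at minute 125.
The lighting setup cannot begin until rigging (finishes minute 45). It runs from minute 45 to 45 + 15 = minute 60.
Camera build waits on the lighting setup (finishes minute 60, plus 15-minute gap → minute 75), so it starts at minute 75 and finishes at 75 + 43 = minute 118.
After camera build (finishes minute 118, plus 15-minute gap → minute 133), actor marking can start at minute 133 and finishes at minute 203.
The first take needs all of actor marking (finishes minute 203); camera build (finishes minute 118). That puts its earliest start at minute 203; it finishes at 203 + 55 = minute 258.
All tasks are finished once the last one completes. Finish times: Rigging at 45, Set dressing at 40, The lighting setup at 60, Camera build at 118, Actor marking at 203, Rehearsal at 125, The first take at 258. The latest is minute 258.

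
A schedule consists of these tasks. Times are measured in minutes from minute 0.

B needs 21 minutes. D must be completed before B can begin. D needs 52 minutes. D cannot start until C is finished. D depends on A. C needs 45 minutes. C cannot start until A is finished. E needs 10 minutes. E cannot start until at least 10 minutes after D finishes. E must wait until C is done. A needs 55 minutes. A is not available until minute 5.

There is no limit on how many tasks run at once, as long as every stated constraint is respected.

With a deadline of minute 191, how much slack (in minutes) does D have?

A waits on its own release at minute 5, so it starts at minute 5 and finishes at 5 + 55 = minute 60.
C waits on A (finishes minute 60), so it starts at minute 60 and finishes at 60 + 45 = minute 105.
For D: C (finishes minute 105); A (finishes minute 60). Taking the maximum gives a start of minute 105, and it finishes at 105 + 52 = minute 157.

Working backward from the deadline:
B must finish by minute 191; it takes 21 minutes, so it must start by 191 − 21 = minute 170.
Nothing follows E; the deadline of minute 191 is its only limit. It must start by 191 − 10 = minute 181.
For D: B (must start by minute 170); E (must start by minute 181, minus 10-minute gap → minute 171). The most restrictive is minute 170; with a 52-minute duration, D must start by minute 118.
So D can start as early as minute 105 and as late as minute 118, giving 118 − 105 = 13 minutes of slack.

13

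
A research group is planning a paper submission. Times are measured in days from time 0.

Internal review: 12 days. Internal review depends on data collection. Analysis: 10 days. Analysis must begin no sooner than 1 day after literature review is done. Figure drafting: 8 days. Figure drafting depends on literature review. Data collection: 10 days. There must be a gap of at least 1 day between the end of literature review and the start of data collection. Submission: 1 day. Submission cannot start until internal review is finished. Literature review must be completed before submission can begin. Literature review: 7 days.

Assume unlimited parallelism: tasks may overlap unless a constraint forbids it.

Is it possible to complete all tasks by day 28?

No

Nothing blocks literature review, so it runs from day 0 to day 7.
Figure drafting cannot begin until literature review (finishes day 7). It runs from day 7 to 7 + 8 = day 15.
Analysis cannot begin until literature review (finishes day 7, plus 1-day gap → day 8). It runs from day 8 to 8 + 10 = day 18.
After literature review (finishes day 7, plus 1-day gap → day 8), data collection can start at day 8 and finishes at day 18.
After data collection (finishes day 18), internal review can start at day 18 and finishes at day 30.
For submission: internal review (finishes day 30); literature review (finishes day 7). Taking the maximum gives a start of day 30, and it finishes at 30 + 1 = day 31.
The earliest everything can be done is day 31, which is after the deadline of 28, so it is not possible.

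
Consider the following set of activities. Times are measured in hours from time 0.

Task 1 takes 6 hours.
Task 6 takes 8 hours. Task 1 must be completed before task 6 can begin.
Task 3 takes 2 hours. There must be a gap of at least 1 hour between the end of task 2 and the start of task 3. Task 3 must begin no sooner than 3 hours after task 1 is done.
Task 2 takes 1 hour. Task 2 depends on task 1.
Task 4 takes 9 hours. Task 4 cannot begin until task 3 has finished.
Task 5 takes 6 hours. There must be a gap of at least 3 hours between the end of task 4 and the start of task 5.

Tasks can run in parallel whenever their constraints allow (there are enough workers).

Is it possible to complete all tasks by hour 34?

Yes

Task 1 has no prerequisites, so it starts at hour 0 and finishes at hour 6.
Task 6 waits on task 1 (finishes hour 6), so it starts at hour 6 and finishes at 6 + 8 = hour 14.
After task 1 (finishes hour 6), task 2 can start at hour 6 and finishes at hour 7.
Task 3 needs all of task 2 (finishes hour 7, plus 1-hour gap → hour 8); task 1 (finishes hour 6, plus 3-hour gap → hour 9). That puts its earliest start at hour 9; it finishes at 9 + 2 = hour 11.
Task 4 cannot begin until task 3 (finishes hour 11). It runs from hour 11 to 11 + 9 = hour 20.
Task 5 cannot begin until task 4 (finishes hour 20, plus 3-hour gap → hour 23). It runs from hour 23 to 23 + 6 = hour 29.
Every task is finished by hour 29, which is no later than the deadline of 34, so the schedule is feasible.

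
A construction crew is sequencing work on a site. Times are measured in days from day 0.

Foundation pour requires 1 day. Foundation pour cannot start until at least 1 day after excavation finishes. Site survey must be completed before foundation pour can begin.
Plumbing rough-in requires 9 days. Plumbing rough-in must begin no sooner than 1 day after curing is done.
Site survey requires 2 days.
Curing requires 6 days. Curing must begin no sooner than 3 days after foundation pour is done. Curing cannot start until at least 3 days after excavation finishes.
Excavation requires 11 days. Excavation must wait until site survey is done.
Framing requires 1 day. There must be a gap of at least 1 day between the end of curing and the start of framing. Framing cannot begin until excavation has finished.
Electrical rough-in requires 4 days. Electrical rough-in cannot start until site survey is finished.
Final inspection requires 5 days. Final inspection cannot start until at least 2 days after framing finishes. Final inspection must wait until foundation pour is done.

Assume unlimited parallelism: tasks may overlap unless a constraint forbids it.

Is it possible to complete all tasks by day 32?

Nothing blocks site survey, so it runs from day 0 to day 2.
Electrical rough-in cannot begin until site survey (finishes day 2). It runs from day 2 to 2 + 4 = day 6.
Excavation waits on site survey (finishes day 2), so it starts at day 2 and finishes at 2 + 11 = day 13.
For foundation pour: excavation (finishes day 13, plus 1-day gap → day 14); site survey (finishes day 2). Taking the maximum gives a start of day 14, and it finishes at 14 + 1 = day 15.
Curing cannot start until foundation pour (finishes day 15, plus 3-day gap → day 18); excavation (finishes day 13, plus 3-day gap → day 16). The controlling bound is day 18, so curing finishes at 18 + 6 = day 24.
Plumbing rough-in cannot begin until curing (finishes day 24, plus 1-day gap → day 25). It runs from day 25 to 25 + 9 = day 34.
For framing: curing (finishes day 24, plus 1-day gap → day 25); excavation (finishes day 13). Taking the maximum gives a start of day 25, and it finishes at 25 + 1 = day 26.
Final inspection has to wait for framing (finishes day 26, plus 2-day gap → day 28); foundation pour (finishes day 15). The latest of these is day 28, so final inspection runs day 28 to 28 + 5 = day 33.
The earliest everything can be done is day 34, which is after the deadline of 32, so it is not possible.

No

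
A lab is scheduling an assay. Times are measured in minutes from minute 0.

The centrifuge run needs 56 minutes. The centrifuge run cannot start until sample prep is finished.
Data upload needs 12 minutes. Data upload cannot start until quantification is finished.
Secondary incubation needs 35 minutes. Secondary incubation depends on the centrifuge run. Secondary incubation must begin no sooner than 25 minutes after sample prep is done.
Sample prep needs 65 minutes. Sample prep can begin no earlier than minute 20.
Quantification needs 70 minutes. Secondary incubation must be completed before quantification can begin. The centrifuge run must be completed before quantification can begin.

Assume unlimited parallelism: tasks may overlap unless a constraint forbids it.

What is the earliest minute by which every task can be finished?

Sample prep cannot begin until its own release at minute 20. It runs from minute 20 to 20 + 65 = minute 85.
The centrifuge run cannot begin until sample prep (finishes minute 85). It runs from minute 85 to 85 + 56 = minute 141.
Secondary incubation cannot start until the centrifuge run (finishes minute 141); sample prep (finishes minute 85, plus 25-minute gap → minute 110). The controlling bound is minute 141, so secondary incubation finishes at 141 + 35 = minute 176.
Quantification cannot start until secondary incubation (finishes minute 176); the centrifuge run (finishes minute 141). The controlling bound is minute 176, so quantification finishes at 176 + 70 = minute 246.
Data upload waits on quantification (finishes minute 246), so it starts at minute 246 and finishes at 246 + 12 = minute 258.
All tasks are finished once the last one completes. Finish times: Sample prep at 85, The centrifuge run at 141, Secondary incubation at 176, Quantification at 246, Data upload at 258. The latest is minute 258.

258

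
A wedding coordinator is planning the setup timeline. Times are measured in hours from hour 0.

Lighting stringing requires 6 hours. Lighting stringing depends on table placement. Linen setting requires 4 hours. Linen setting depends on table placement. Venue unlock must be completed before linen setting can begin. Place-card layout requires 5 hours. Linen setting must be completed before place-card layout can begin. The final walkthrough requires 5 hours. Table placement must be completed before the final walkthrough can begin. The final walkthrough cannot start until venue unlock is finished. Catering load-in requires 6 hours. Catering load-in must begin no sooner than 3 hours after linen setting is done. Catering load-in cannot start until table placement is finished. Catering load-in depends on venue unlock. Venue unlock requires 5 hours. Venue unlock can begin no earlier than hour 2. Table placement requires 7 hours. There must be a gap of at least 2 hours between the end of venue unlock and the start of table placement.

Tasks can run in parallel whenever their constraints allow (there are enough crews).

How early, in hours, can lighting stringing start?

Venue unlock waits on its own release at hour 2, so it starts at hour 2 and finishes at 2 + 5 = hour 7.
Table placement cannot begin until venue unlock (finishes hour 7, plus 2-hour gap → hour 9). It runs from hour 9 to 9 + 7 = hour 16.
Lighting stringing waits on table placement (finishes hour 16), so the earliest it can start is hour 16.

16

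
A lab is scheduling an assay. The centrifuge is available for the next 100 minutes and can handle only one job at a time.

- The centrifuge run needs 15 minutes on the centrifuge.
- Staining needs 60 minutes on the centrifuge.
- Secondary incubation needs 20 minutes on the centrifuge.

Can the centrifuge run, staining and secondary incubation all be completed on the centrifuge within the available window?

Running back to back, the jobs need 15 + 60 + 20 = 95 minutes on the centrifuge.
Since 95 ≤ 100, they fit within the window.

Yes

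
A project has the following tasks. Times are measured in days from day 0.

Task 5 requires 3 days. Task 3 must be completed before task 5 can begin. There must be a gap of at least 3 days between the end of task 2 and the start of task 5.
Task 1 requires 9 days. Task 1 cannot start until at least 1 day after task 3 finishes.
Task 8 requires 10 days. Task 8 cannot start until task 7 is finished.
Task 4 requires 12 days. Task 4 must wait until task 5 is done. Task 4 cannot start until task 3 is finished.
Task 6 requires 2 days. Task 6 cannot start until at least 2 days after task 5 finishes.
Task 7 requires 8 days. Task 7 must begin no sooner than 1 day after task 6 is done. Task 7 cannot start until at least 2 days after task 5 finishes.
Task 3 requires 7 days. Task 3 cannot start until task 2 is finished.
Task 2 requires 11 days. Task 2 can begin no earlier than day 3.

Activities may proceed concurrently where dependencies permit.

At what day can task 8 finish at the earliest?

Task 2 waits on its own release at day 3, so it starts at day 3 and finishes at 3 + 11 = day 14.
After task 2 (finishes day 14), task 3 can start at day 14 and finishes at day 21.
Task 5 cannot start until task 3 (finishes day 21); task 2 (finishes day 14, plus 3-day gap → day 17). The controlling bound is day 21, so task 5 finishes at 21 + 3 = day 24.
Task 6 cannot begin until task 5 (finishes day 24, plus 2-day gap → day 26). It runs from day 26 to 26 + 2 = day 28.
For task 7: task 6 (finishes day 28, plus 1-day gap → day 29); task 5 (finishes day 24, plus 2-day gap → day 26). Taking the maximum gives a start of day 29, and it finishes at 29 + 8 = day 37.
Task 8 cannot begin until task 7 (finishes day 37). It runs from day 37 to 37 + 10 = day 47.

47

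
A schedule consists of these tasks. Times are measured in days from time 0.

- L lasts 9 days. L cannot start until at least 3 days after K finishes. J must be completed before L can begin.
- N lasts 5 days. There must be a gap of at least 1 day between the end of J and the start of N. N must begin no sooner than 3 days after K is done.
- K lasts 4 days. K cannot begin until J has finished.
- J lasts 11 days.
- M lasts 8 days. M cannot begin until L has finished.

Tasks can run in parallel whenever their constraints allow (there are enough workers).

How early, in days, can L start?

18

Nothing blocks J, so it runs from day 0 to day 11.
K cannot begin until J (finishes day 11). It runs from day 11 to 11 + 4 = day 15.
L waits on K (finishes day 15, plus 3-day gap → day 18); J (finishes day 11). The latest of these is day 18, which is the earliest L can start.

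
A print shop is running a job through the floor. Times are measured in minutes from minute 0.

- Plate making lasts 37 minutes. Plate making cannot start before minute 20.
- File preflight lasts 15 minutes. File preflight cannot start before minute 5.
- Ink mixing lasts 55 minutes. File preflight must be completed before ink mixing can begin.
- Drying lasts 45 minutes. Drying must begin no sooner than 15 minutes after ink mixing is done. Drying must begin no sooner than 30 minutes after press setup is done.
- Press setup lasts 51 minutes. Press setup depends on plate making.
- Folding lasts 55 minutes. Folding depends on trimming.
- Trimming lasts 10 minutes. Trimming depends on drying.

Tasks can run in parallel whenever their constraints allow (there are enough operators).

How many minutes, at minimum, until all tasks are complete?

After its own release at minute 20, plate making can start at minute 20 and finishes at minute 57.
Press setup cannot begin until plate making (finishes minute 57). It runs from minute 57 to 57 + 51 = minute 108.
After its own release at minute 5, file preflight can start at minute 5 and finishes at minute 20.
Ink mixing waits on file preflight (finishes minute 20), so it starts at minute 20 and finishes at 20 + 55 = minute 75.
Drying has to wait for ink mixing (finishes minute 75, plus 15-minute gap → minute 90); press setup (finishes minute 108, plus 30-minute gap → minute 138). The latest of these is minute 138, so drying runs minute 138 to 138 + 45 = minute 183.
Trimming waits on drying (finishes minute 183), so it starts at minute 183 and finishes at 183 + 10 = minute 193.
After trimming (finishes minute 193), folding can start at minute 193 and finishes at minute 248.
All tasks are finished once the last one completes. Finish times: File preflight at 20, Plate making at 57, Ink mixing at 75, Press setup at 108, Drying at 183, Trimming at 193, Folding at 248. The latest is minute 248.

248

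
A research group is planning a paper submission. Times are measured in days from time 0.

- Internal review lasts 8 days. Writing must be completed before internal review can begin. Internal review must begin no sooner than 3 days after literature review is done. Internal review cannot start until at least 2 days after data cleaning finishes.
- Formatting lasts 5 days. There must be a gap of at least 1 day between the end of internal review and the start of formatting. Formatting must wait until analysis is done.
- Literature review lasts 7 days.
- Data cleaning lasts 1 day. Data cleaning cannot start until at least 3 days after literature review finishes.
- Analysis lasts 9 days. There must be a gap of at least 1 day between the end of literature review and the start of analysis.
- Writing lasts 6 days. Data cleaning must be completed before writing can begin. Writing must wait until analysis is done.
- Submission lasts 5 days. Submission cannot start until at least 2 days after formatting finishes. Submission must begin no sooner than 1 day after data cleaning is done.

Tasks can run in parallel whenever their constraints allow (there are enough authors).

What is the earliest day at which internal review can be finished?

Literature review can start immediately at day 0; it finishes at day 7.
Analysis waits on literature review (finishes day 7, plus 1-day gap → day 8), so it starts at day 8 and finishes at 8 + 9 = day 17.
After literature review (finishes day 7, plus 3-day gap → day 10), data cleaning can start at day 10 and finishes at day 11.
For writing: data cleaning (finishes day 11); analysis (finishes day 17). Taking the maximum gives a start of day 17, and it finishes at 17 + 6 = day 23.
Internal review cannot start until writing (finishes day 23); literature review (finishes day 7, plus 3-day gap → day 10); data cleaning (finishes day 11, plus 2-day gap → day 13). The controlling bound is day 23, so internal review finishes at 23 + 8 = day 31.

31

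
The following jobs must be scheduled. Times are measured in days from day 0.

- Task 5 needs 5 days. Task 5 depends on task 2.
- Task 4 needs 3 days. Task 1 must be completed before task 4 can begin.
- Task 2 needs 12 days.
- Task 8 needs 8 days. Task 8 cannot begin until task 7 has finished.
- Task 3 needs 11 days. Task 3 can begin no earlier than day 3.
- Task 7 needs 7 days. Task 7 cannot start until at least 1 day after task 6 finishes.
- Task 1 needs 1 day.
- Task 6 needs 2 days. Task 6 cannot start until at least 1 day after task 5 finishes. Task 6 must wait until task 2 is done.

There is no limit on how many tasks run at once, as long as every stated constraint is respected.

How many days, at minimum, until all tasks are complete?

Task 3 cannot begin until its own release at day 3. It runs from day 3 to 3 + 11 = day 14.
Task 2 has no prerequisites, so it starts at day 0 and finishes at day 12.
Task 5 waits on task 2 (finishes day 12), so it starts at day 12 and finishes at 12 + 5 = day 17.
Task 6 cannot start until task 5 (finishes day 17, plus 1-day gap → day 18); task 2 (finishes day 12). The controlling bound is day 18, so task 6 finishes at 18 + 2 = day 20.
Task 7 cannot begin until task 6 (finishes day 20, plus 1-day gap → day 21). It runs from day 21 to 21 + 7 = day 28.
After task 7 (finishes day 28), task 8 can start at day 28 and finishes at day 36.
Task 1 has no prerequisites, so it starts at day 0 and finishes at day 1.
After task 1 (finishes day 1), task 4 can start at day 1 and finishes at day 4.
All tasks are finished once the last one completes. Finish times: Task 1 at 1, Task 2 at 12, Task 3 at 14, Task 4 at 4, Task 5 at 17, Task 6 at 20, Task 7 at 28, Task 8 at 36. The latest is day 36.

36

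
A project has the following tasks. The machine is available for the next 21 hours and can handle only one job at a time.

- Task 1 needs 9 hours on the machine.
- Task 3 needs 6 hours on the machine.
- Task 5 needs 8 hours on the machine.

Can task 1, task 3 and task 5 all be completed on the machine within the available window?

No

Running back to back, the jobs need 9 + 6 + 8 = 23 hours on the machine.
Since 23 > 21, they cannot all fit.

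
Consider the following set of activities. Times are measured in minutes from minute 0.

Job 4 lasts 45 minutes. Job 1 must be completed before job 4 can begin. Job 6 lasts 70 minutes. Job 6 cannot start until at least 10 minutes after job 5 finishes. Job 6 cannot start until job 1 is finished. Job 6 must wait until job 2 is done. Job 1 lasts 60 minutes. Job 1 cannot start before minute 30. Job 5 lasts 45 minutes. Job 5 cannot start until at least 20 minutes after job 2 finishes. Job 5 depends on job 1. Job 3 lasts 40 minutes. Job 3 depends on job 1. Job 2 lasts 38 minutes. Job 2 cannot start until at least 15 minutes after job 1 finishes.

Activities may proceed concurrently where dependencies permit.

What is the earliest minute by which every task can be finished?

Job 1 cannot begin until its own release at minute 30. It runs from minute 30 to 30 + 60 = minute 90.
After job 1 (finishes minute 90), job 4 can start at minute 90 and finishes at minute 135.
Job 3 cannot begin until job 1 (finishes minute 90). It runs from minute 90 to 90 + 40 = minute 130.
Job 2 waits on job 1 (finishes minute 90, plus 15-minute gap → minute 105), so it starts at minute 105 and finishes at 105 + 38 = minute 143.
Job 5 has to wait for job 2 (finishes minute 143, plus 20-minute gap → minute 163); job 1 (finishes minute 90). The latest of these is minute 163, so job 5 runs minute 163 to 163 + 45 = minute 208.
Job 6 cannot start until job 5 (finishes minute 208, plus 10-minute gap → minute 218); job 1 (finishes minute 90); job 2 (finishes minute 143). The controlling bound is minute 218, so job 6 finishes at 218 + 70 = minute 288.
All tasks are finished once the last one completes. Finish times: Job 1 at 90, Job 2 at 143, Job 3 at 130, Job 4 at 135, Job 5 at 208, Job 6 at 288. The latest is minute 288.

288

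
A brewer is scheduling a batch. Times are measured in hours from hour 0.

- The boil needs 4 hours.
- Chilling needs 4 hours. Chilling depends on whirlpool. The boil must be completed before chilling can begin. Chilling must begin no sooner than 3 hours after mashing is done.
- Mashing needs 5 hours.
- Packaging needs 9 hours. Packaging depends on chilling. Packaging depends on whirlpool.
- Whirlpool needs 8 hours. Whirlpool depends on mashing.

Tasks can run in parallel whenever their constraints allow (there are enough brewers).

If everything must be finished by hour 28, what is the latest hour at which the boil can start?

11

To finish by hour 28, packaging (duration 9) must start no later than hour 19.
Chilling feeds into packaging (must start by hour 19); so chilling must finish by hour 19 and therefore start by hour 15.
The boil feeds into chilling (must start by hour 15); so the boil must finish by hour 15 and therefore start by hour 11.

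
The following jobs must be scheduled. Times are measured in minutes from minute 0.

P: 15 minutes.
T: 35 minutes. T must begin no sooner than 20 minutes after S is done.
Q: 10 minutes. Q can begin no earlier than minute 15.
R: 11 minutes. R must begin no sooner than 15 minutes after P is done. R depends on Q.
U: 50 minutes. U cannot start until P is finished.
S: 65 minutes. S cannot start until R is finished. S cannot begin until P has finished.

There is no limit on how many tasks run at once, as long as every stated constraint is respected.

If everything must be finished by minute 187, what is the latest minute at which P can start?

26

T has no dependents, so it just needs to finish by minute 187. Starting by 187 − 35 = minute 152 achieves that.
S has to be done before T (must start by minute 152, minus 20-minute gap → minute 132). That means finishing by minute 132, i.e. starting by 132 − 65 = minute 67.
R must finish before S (must start by minute 67). With an 11-minute duration, R must start by 67 − 11 = minute 56.
Nothing follows U; the deadline of minute 187 is its only limit. It must start by 187 − 50 = minute 137.
P has several dependents: R (must start by minute 56, minus 15-minute gap → minute 41); S (must start by minute 67); U (must start by minute 137). The earliest of those limits is minute 41, so P must start by 41 − 15 = minute 26.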